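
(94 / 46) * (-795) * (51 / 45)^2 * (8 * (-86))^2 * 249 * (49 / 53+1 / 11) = -315916548739072 / 1265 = -249736402165.27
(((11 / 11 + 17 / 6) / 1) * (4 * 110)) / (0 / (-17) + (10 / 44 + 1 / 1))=111320 / 81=1374.32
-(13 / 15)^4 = -28561 / 50625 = -0.56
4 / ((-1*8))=-1 / 2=-0.50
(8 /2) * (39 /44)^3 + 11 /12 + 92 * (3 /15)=7060301 /319440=22.10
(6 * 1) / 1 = 6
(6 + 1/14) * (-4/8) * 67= -5695/28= -203.39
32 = 32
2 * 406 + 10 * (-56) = 252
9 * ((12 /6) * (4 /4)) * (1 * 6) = 108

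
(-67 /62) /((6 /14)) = -469 /186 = -2.52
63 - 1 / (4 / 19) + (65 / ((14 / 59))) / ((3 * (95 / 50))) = 169667 / 1596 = 106.31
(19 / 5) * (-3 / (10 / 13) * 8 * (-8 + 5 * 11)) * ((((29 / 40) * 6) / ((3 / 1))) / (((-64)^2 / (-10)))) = 1009983 / 51200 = 19.73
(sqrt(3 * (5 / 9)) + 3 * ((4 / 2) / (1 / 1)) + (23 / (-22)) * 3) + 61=sqrt(15) / 3 + 1405 / 22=65.15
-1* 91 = -91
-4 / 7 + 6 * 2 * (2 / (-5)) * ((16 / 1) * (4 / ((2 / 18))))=-96788 / 35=-2765.37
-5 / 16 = -0.31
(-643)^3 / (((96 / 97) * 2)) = -25787227579 / 192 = -134308476.97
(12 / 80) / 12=1 / 80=0.01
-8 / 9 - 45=-413 / 9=-45.89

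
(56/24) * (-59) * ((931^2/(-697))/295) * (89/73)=539992103/763215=707.52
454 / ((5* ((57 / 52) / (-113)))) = -2667704 / 285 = -9360.36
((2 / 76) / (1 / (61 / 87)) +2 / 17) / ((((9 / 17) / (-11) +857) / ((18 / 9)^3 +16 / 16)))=252417 / 176595500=0.00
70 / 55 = 14 / 11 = 1.27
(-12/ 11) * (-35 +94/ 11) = 3492/ 121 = 28.86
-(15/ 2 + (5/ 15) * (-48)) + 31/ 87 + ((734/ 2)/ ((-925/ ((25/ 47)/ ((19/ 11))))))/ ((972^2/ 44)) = 2004365093443/ 226320409044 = 8.86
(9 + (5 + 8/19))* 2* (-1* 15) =-8220/19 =-432.63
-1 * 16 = -16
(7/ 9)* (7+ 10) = 119/ 9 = 13.22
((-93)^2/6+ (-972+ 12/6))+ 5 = 476.50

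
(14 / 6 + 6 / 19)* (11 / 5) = 1661 / 285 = 5.83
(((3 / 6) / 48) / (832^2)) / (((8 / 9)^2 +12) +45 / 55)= 297 / 268582912000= 0.00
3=3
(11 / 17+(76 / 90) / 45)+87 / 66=1502587 / 757350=1.98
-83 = -83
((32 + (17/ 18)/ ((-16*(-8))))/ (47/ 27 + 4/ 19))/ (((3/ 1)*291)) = 200165/ 10652928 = 0.02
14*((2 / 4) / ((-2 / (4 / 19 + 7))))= -959 / 38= -25.24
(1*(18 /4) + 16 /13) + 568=14917 /26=573.73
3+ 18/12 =9/2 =4.50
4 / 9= 0.44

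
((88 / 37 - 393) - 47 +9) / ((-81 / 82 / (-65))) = -84528470 / 2997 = -28204.36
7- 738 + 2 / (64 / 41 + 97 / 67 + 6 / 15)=-34197219 / 46819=-730.41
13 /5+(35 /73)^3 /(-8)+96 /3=538185153 /15560680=34.59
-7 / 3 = -2.33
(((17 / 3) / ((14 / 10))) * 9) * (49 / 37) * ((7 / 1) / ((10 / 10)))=12495 / 37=337.70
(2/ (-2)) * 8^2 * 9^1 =-576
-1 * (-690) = 690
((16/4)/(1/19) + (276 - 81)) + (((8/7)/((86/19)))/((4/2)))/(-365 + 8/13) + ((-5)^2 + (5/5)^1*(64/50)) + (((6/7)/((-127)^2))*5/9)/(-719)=122888546467473484/413376916389675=297.28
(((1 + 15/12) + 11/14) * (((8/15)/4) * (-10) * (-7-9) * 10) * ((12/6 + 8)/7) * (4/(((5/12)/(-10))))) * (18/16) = -4896000/49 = -99918.37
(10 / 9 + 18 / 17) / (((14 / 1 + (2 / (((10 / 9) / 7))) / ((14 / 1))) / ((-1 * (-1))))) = 3320 / 22797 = 0.15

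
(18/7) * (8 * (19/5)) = 2736/35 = 78.17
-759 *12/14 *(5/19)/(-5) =4554/133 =34.24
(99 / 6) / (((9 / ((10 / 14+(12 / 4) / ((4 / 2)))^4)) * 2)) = 10158731 / 460992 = 22.04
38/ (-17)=-38/ 17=-2.24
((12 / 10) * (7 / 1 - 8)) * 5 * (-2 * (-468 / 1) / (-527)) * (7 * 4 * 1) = 157248 / 527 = 298.38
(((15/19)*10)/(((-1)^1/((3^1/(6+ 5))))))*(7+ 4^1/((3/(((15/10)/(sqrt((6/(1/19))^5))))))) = -3150/209 - 25*sqrt(114)/8601186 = -15.07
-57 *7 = -399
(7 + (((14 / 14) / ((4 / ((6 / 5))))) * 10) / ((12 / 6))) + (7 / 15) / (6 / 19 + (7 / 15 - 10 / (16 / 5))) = 12667 / 1526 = 8.30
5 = 5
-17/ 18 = -0.94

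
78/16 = 39/8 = 4.88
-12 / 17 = -0.71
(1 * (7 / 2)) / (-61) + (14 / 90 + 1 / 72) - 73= -1600619 / 21960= -72.89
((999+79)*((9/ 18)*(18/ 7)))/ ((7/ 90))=17820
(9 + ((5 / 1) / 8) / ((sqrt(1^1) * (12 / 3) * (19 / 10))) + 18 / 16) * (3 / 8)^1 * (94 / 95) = 437523 / 115520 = 3.79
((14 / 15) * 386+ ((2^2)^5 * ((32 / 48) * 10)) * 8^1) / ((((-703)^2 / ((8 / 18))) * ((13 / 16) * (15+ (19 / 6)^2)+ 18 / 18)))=70366208 / 30366672005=0.00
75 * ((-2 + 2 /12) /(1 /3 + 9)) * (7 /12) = -275 /32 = -8.59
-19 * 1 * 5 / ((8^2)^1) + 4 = 161 / 64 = 2.52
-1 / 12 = -0.08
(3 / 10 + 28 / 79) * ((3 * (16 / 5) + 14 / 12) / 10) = 166991 / 237000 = 0.70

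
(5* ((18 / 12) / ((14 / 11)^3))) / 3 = 6655 / 5488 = 1.21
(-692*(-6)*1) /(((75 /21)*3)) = 9688 /25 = 387.52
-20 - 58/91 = -1878/91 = -20.64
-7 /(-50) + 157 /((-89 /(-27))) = 212573 /4450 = 47.77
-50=-50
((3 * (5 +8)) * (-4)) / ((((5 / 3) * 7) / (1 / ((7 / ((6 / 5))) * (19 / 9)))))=-25272 / 23275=-1.09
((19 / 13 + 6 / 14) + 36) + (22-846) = -71536 / 91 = -786.11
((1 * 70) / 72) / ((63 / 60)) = 0.93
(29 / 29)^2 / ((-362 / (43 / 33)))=-43 / 11946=-0.00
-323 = -323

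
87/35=2.49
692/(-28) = -173/7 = -24.71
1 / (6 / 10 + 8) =5 / 43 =0.12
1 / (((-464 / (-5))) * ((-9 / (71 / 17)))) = -0.01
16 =16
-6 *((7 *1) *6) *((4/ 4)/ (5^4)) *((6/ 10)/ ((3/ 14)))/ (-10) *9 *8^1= 127008/ 15625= 8.13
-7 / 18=-0.39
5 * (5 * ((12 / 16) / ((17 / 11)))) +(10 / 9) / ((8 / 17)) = 4435 / 306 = 14.49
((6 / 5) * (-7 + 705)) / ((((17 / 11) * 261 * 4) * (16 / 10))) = 3839 / 11832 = 0.32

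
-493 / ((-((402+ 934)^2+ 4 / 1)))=493 / 1784900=0.00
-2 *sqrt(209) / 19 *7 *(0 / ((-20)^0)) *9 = 0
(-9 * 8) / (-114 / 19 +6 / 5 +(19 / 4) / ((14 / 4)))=5040 / 241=20.91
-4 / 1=-4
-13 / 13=-1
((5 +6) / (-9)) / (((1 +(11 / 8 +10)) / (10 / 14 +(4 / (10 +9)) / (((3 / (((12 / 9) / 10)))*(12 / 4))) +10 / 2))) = -821248 / 1454355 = -0.56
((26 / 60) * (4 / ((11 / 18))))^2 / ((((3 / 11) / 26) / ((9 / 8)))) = 237276 / 275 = 862.82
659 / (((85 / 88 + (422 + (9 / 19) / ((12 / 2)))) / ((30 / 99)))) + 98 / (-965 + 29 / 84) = 63698885704 / 171947214783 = 0.37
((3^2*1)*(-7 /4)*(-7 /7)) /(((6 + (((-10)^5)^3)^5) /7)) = -0.00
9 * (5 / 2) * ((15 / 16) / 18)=75 / 64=1.17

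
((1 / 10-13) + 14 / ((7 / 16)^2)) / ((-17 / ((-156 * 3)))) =986778 / 595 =1658.45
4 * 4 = 16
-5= -5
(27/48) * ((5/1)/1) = 45/16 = 2.81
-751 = -751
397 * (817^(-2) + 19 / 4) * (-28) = -35244097805 / 667489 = -52801.02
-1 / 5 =-0.20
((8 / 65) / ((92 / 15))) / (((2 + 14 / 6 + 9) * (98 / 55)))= 99 / 117208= 0.00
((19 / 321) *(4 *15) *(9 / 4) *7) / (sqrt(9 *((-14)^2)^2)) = 285 / 2996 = 0.10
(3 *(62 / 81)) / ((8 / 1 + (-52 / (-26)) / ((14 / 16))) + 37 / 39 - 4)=0.32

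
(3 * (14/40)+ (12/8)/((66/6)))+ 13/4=244/55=4.44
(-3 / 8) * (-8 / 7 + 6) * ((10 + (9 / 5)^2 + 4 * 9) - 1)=-30753 / 350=-87.87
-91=-91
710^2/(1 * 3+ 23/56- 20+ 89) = 5645920/811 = 6961.68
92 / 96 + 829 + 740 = 37679 / 24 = 1569.96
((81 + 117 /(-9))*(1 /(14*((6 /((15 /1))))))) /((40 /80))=24.29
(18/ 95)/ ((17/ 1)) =18/ 1615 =0.01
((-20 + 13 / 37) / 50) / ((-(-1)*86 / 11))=-7997 / 159100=-0.05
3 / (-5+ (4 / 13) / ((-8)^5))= -319488 / 532481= -0.60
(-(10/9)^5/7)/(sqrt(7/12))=-200000 * sqrt(21)/2893401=-0.32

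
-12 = -12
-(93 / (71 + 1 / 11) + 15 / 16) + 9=42255 / 6256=6.75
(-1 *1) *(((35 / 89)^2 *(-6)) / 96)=1225 / 126736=0.01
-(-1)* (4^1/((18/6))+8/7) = 52/21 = 2.48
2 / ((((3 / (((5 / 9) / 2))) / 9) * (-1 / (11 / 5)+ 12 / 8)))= 110 / 69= 1.59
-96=-96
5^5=3125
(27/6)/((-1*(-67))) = 9/134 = 0.07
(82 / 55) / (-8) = -41 / 220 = -0.19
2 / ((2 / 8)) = 8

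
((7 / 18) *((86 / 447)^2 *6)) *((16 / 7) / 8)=0.02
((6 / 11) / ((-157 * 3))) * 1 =-2 / 1727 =-0.00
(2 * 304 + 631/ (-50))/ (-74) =-29769/ 3700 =-8.05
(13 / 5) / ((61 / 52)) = 676 / 305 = 2.22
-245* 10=-2450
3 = 3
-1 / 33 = -0.03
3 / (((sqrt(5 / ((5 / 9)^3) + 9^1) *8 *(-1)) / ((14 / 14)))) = -0.06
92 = 92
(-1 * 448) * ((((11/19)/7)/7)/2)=-352/133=-2.65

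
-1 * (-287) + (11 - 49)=249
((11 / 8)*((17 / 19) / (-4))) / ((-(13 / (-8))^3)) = -0.07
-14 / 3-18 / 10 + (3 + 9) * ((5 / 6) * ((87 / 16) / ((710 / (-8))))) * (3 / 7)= -100333 / 14910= -6.73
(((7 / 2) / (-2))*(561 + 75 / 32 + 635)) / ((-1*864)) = 268429 / 110592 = 2.43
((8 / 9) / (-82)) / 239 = -4 / 88191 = -0.00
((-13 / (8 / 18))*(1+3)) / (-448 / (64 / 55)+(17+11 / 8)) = 0.32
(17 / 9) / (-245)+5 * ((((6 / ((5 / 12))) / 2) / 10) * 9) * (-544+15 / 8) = -30984409 / 1764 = -17564.86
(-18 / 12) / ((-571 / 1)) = 3 / 1142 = 0.00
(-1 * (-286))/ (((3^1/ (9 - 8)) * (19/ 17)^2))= 82654/ 1083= 76.32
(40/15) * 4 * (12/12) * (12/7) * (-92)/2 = -5888/7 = -841.14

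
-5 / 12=-0.42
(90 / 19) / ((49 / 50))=4500 / 931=4.83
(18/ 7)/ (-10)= -9/ 35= -0.26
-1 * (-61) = 61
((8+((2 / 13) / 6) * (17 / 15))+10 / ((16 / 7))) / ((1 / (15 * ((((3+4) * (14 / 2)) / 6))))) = 2844499 / 1872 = 1519.50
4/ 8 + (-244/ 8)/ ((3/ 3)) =-30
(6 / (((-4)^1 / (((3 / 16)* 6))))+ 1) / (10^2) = -11 / 1600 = -0.01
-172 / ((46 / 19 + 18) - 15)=-3268 / 103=-31.73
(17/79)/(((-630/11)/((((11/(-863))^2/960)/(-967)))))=22627/34410179593641600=0.00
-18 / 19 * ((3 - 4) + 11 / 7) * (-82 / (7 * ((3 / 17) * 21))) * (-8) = -89216 / 6517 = -13.69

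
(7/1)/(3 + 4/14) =49/23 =2.13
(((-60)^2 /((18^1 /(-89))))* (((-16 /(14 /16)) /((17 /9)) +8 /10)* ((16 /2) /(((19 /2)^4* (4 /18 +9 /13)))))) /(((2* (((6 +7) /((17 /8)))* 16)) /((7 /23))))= 84649680 /320719981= 0.26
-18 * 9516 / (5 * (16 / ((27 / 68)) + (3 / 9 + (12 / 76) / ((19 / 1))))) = -834772068 / 990245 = -843.00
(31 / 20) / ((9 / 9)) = 31 / 20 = 1.55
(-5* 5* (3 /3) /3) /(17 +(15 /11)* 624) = -275 /28641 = -0.01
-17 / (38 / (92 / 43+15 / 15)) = -2295 / 1634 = -1.40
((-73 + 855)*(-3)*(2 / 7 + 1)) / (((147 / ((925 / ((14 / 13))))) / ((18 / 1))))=-761687550 / 2401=-317237.63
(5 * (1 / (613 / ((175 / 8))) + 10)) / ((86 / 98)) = 12057675 / 210872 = 57.18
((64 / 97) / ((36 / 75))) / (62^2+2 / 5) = 0.00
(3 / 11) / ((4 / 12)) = 9 / 11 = 0.82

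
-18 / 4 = -9 / 2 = -4.50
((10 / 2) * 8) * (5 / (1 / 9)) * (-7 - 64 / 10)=-24120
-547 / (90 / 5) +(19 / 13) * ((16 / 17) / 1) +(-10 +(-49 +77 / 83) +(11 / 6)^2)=-55287307 / 660348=-83.72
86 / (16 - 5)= 86 / 11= 7.82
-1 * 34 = -34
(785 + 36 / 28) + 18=804.29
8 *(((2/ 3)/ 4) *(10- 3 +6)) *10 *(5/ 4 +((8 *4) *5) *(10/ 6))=417950/ 9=46438.89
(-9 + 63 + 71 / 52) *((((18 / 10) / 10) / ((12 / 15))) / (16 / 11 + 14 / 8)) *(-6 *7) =-163.27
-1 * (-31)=31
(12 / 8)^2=9 / 4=2.25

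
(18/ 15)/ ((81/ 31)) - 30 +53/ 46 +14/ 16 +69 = 1030523/ 24840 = 41.49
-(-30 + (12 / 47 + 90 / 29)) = 36312 / 1363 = 26.64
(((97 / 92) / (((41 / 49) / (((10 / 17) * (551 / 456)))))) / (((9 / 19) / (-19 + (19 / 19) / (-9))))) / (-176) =563064145 / 2742455232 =0.21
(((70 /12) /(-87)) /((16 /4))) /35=-1 /2088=-0.00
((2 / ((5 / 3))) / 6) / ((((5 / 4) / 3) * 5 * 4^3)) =3 / 2000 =0.00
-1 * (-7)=7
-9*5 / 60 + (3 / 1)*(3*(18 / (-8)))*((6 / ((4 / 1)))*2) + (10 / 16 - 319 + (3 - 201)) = -4623 / 8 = -577.88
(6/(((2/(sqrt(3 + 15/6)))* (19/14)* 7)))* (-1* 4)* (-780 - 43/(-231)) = 720548* sqrt(22)/1463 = 2310.10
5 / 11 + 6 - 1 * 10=-39 / 11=-3.55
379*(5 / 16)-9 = 1751 / 16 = 109.44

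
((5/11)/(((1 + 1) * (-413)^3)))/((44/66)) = -15/3099579868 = -0.00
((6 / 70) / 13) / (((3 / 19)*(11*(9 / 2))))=0.00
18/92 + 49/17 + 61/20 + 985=7750621/7820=991.13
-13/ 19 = -0.68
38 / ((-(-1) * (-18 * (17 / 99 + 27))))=-209 / 2690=-0.08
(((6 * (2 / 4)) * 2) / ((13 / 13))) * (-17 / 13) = -102 / 13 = -7.85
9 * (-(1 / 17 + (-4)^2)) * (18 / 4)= -22113 / 34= -650.38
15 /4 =3.75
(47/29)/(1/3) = 4.86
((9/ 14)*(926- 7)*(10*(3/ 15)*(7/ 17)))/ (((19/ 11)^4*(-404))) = -121095711/ 895044628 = -0.14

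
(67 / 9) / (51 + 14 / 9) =67 / 473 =0.14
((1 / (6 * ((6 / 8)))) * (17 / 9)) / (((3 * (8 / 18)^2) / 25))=425 / 24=17.71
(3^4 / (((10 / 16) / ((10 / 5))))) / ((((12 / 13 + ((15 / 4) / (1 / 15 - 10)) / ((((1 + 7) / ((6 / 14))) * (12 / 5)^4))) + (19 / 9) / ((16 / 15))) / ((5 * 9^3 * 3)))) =944479734202368 / 966899851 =976812.37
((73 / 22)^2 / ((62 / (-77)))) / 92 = -37303 / 250976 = -0.15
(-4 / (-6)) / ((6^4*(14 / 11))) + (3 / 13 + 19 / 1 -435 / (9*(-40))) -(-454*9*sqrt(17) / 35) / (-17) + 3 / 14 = 7307477 / 353808 -4086*sqrt(17) / 595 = -7.66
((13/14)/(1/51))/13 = 51/14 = 3.64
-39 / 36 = -13 / 12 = -1.08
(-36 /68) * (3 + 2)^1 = -45 /17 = -2.65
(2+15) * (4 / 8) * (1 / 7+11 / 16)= 1581 / 224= 7.06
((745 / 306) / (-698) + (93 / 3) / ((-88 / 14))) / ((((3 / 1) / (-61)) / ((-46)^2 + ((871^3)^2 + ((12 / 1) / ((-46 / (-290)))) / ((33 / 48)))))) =19533628881424391434979030596 / 445811553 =43815887564996305591.43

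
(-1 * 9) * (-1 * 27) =243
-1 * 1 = -1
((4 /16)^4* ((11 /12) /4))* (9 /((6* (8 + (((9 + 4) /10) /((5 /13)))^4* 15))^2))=67138671875 /1159256318574454765248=0.00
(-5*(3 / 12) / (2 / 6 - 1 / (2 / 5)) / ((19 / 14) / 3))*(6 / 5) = 378 / 247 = 1.53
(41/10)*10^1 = 41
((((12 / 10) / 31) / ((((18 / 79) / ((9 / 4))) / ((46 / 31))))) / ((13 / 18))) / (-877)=-49059 / 54781805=-0.00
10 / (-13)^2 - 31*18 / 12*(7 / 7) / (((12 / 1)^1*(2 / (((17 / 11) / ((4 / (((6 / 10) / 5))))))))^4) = 119939070687300443 / 2026970316800000000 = 0.06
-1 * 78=-78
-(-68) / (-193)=-68 / 193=-0.35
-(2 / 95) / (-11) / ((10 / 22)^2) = 22 / 2375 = 0.01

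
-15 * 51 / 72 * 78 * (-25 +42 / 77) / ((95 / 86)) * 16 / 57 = 20450456 / 3971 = 5149.95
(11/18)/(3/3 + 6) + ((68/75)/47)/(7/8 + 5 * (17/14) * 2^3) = 11983087/136650150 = 0.09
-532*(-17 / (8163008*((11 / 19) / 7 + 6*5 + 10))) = 323 / 11685552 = 0.00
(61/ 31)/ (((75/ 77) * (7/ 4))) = 2684/ 2325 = 1.15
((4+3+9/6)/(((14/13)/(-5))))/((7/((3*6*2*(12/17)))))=-7020/49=-143.27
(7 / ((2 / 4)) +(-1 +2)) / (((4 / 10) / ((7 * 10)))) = 2625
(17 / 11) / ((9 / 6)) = 34 / 33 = 1.03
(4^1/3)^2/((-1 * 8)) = -2/9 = -0.22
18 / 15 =6 / 5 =1.20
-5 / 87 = -0.06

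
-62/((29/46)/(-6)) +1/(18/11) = 308335/522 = 590.68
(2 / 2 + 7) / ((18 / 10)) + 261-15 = 2254 / 9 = 250.44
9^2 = 81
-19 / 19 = -1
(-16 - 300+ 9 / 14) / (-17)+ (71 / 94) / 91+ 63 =5930053 / 72709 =81.56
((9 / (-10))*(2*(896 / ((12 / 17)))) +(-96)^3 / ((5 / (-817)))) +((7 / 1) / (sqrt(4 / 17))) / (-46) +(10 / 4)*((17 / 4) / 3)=144563580.83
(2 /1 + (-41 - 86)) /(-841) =0.15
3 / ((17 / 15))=45 / 17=2.65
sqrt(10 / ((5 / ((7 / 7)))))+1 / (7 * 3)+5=sqrt(2)+106 / 21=6.46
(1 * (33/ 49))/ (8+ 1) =11/ 147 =0.07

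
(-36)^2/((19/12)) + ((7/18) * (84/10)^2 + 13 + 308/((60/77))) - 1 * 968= 407882/1425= 286.23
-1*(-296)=296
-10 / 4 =-5 / 2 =-2.50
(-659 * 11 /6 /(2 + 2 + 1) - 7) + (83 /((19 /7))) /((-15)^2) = -2124653 /8550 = -248.50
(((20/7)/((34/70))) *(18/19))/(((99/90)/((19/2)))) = 9000/187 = 48.13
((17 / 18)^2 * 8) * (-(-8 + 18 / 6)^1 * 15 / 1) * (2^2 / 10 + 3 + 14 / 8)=148835 / 54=2756.20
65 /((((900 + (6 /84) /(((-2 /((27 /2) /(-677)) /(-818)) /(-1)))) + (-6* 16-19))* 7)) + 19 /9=2.12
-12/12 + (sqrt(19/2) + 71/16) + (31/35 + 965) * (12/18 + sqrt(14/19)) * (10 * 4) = sqrt(38)/2 + 8655491/336 + 270448 * sqrt(266)/133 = 58927.93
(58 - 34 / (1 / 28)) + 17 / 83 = -74185 / 83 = -893.80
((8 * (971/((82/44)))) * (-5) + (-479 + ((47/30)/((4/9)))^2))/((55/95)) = -26557730301/721600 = -36803.95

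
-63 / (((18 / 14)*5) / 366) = -17934 / 5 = -3586.80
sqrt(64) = 8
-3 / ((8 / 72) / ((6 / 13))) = -162 / 13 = -12.46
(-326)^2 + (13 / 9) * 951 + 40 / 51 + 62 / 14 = 38432792 / 357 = 107654.88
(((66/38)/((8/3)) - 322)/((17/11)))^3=-155109499787947375/17253512704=-8990024.38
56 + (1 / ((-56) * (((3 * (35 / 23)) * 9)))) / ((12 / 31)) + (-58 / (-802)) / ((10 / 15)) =14287796567 / 254651040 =56.11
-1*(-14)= 14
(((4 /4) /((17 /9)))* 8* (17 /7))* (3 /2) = 15.43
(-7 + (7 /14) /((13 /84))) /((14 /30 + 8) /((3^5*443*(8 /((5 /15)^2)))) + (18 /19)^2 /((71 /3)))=-146014298385480 /1469115301901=-99.39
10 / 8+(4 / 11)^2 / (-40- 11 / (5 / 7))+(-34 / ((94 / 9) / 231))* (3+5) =-37899061137 / 6301196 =-6014.58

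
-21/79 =-0.27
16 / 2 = 8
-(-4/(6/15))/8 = 5/4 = 1.25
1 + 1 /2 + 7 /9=41 /18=2.28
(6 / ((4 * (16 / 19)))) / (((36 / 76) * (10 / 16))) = 361 / 60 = 6.02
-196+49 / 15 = -2891 / 15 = -192.73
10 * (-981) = -9810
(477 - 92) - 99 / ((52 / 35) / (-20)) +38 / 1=22824 / 13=1755.69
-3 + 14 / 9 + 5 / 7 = -0.73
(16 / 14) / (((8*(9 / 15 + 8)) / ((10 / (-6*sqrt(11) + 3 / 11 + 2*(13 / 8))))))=-580800*sqrt(11) / 223531931 - 341000 / 223531931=-0.01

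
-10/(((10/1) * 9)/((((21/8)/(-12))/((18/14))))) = 49/2592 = 0.02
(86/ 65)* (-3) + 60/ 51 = -3086/ 1105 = -2.79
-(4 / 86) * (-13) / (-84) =-13 / 1806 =-0.01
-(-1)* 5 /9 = 5 /9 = 0.56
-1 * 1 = -1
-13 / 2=-6.50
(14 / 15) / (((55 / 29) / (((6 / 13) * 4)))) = 3248 / 3575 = 0.91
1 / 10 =0.10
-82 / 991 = -0.08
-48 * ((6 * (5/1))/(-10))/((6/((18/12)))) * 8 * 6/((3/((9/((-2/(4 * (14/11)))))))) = -145152/11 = -13195.64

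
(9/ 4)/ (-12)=-3/ 16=-0.19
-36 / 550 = -18 / 275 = -0.07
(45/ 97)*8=360/ 97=3.71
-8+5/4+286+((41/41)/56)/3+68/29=1371959/4872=281.60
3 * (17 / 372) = 17 / 124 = 0.14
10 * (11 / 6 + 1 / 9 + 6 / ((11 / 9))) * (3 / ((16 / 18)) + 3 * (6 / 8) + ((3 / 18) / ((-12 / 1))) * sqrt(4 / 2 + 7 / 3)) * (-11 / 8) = -527.35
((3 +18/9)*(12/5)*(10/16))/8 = 15/16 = 0.94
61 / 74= 0.82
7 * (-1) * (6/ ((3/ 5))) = -70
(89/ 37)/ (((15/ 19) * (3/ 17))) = 28747/ 1665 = 17.27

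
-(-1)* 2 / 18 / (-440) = -1 / 3960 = -0.00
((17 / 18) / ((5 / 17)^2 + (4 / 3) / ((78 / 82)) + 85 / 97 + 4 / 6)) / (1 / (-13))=-80538809 / 19883632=-4.05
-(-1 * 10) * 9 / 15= 6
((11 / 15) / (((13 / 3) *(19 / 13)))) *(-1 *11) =-121 / 95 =-1.27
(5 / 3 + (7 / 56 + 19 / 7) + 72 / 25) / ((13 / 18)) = 93063 / 9100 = 10.23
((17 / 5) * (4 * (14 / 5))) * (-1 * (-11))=10472 / 25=418.88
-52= -52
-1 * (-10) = 10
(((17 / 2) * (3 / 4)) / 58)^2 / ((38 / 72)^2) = 210681 / 4857616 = 0.04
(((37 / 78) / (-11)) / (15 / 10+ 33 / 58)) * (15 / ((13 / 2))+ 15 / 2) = -18241 / 89232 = -0.20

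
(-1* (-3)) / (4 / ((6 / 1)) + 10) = 9 / 32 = 0.28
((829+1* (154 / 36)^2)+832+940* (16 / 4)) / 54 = 1762333 / 17496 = 100.73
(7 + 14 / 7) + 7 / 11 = 106 / 11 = 9.64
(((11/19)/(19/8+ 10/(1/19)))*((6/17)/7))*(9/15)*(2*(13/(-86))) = -2288/83125665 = -0.00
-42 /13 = -3.23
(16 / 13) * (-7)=-112 / 13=-8.62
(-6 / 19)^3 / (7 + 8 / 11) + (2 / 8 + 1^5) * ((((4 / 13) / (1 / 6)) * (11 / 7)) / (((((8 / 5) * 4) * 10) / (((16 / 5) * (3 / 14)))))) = 51664437 / 1485522220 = 0.03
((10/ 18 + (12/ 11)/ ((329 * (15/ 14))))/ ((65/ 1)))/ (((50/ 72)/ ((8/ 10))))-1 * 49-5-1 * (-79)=25.01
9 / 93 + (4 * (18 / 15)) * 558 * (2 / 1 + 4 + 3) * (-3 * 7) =-78463713 / 155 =-506217.50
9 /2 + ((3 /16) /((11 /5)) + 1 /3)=2597 /528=4.92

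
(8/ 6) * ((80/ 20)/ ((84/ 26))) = 104/ 63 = 1.65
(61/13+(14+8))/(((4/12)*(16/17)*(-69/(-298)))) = 878951/2392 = 367.45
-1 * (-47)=47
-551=-551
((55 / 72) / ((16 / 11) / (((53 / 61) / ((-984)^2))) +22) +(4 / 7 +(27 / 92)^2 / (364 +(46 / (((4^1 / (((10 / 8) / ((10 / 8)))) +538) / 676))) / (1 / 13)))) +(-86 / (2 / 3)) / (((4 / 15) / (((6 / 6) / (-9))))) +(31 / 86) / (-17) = 1002679461256697823308797 / 18465448795574594591232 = 54.30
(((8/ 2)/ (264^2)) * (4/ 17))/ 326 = 1/ 24140952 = 0.00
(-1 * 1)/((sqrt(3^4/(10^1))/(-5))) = 5 * sqrt(10)/9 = 1.76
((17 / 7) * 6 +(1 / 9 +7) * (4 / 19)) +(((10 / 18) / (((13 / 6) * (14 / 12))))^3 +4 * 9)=6710948878 / 128860641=52.08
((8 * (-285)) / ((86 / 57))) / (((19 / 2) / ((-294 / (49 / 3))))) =2863.26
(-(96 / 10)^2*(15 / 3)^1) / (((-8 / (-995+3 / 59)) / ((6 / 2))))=-50718528 / 295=-171927.21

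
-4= -4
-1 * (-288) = 288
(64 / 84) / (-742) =-8 / 7791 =-0.00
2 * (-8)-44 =-60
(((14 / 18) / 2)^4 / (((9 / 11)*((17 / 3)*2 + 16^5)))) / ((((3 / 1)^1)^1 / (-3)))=-26411 / 990688535136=-0.00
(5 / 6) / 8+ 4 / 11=247 / 528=0.47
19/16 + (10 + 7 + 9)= 435/16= 27.19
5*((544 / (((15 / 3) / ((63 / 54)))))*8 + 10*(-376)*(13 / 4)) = -168068 / 3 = -56022.67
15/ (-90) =-1/ 6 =-0.17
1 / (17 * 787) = 0.00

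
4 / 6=2 / 3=0.67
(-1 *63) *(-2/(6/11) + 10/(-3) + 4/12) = 420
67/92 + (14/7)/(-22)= 645/1012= 0.64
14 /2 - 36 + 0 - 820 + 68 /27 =-22855 /27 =-846.48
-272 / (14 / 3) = -408 / 7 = -58.29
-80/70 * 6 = -48/7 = -6.86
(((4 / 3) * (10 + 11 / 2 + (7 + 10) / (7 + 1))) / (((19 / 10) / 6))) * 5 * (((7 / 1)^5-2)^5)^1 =9448909752510010147031250 / 19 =497311039605790007738486.80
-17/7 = -2.43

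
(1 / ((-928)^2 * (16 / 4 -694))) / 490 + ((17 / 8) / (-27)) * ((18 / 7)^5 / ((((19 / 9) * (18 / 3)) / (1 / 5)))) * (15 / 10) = -397663062411637 / 1897530844876800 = -0.21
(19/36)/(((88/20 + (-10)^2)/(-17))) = -1615/18792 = -0.09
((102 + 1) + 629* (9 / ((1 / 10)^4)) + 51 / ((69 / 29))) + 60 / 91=118484991822 / 2093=56610125.09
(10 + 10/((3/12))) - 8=42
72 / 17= 4.24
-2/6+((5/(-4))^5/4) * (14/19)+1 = 12199/116736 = 0.10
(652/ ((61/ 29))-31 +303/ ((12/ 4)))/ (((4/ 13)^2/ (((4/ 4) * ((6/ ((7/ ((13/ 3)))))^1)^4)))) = 111875779002/ 146461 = 763860.54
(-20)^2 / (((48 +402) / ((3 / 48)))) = 1 / 18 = 0.06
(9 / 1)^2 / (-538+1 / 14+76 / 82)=-46494 / 308239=-0.15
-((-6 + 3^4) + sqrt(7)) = -75 -sqrt(7) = -77.65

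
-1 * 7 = -7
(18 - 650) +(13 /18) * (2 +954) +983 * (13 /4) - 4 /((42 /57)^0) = 116971 /36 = 3249.19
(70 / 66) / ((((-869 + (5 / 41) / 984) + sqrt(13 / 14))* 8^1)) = -14438845437695 / 94642789124291573 - 1186819620* sqrt(182) / 94642789124291573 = -0.00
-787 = -787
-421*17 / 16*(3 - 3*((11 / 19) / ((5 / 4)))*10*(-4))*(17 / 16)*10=-677087985 / 2432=-278407.89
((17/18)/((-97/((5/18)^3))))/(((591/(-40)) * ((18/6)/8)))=42500/1128367341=0.00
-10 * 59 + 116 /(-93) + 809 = 20251 /93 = 217.75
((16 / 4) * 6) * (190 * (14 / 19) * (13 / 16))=2730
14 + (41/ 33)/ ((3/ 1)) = 1427/ 99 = 14.41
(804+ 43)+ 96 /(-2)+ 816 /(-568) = 797.56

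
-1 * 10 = -10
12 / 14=6 / 7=0.86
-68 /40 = -17 /10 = -1.70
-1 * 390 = -390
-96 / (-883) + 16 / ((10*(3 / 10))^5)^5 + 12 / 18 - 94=-69746538893041784 / 748155842138169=-93.22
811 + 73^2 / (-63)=45764 / 63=726.41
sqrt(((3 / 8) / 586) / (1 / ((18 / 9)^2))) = sqrt(879) / 586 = 0.05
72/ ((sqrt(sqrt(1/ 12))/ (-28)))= -2016*sqrt(2)*3^(1/ 4)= -3752.20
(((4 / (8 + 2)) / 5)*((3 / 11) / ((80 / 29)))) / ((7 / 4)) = 87 / 19250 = 0.00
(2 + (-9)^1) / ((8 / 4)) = -7 / 2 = -3.50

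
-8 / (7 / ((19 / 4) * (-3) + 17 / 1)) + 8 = 34 / 7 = 4.86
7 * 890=6230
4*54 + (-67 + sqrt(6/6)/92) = 13709/92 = 149.01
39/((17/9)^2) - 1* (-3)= 4026/289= 13.93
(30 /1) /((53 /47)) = 1410 /53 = 26.60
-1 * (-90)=90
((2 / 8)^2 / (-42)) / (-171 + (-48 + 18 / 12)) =1 / 146160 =0.00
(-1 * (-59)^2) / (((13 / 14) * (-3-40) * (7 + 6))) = 48734 / 7267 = 6.71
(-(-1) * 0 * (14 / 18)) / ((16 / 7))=0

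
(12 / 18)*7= 14 / 3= 4.67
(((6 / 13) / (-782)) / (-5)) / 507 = 1 / 4295135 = 0.00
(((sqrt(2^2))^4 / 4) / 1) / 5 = 4 / 5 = 0.80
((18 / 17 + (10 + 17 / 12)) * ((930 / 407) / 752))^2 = 155610525625 / 108288498942976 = 0.00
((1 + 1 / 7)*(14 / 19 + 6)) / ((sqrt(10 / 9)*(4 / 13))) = 4992*sqrt(10) / 665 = 23.74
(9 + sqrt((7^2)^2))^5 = 656356768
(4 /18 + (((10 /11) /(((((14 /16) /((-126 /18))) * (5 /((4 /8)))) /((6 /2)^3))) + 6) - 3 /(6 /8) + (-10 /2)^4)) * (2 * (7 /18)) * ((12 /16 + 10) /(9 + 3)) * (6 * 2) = 18105451 /3564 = 5080.09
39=39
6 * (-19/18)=-19/3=-6.33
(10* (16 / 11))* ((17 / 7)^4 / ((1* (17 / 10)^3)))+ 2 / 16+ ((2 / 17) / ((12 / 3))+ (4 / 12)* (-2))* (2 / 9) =9986228929 / 96981192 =102.97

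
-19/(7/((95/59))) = -1805/413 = -4.37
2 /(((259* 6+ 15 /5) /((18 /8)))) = 1 /346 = 0.00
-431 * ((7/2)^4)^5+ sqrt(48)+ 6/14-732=-240733267425265164713/7340032+ 4 * sqrt(3)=-32797304892569.18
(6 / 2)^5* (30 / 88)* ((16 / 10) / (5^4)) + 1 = 1.21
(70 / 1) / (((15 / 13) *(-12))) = -91 / 18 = -5.06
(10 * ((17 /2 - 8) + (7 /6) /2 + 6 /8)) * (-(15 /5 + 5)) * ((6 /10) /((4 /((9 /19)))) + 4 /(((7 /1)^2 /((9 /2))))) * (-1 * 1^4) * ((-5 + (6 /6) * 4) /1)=-59862 /931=-64.30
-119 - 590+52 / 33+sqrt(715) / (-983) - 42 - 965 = -56576 / 33 - sqrt(715) / 983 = -1714.45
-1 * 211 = -211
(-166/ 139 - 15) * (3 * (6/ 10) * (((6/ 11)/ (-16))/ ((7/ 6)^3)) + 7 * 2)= -592870631/ 2622235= -226.09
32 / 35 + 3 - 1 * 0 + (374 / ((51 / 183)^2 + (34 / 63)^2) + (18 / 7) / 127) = 1449831427699 / 1424626945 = 1017.69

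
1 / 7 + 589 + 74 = 663.14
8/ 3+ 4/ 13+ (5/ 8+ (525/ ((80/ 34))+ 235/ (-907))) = 32043023/ 141492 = 226.47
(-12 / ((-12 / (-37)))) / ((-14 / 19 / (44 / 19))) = 814 / 7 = 116.29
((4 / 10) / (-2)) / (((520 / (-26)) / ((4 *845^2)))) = 28561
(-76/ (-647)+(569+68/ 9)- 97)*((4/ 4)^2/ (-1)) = -2793136/ 5823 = -479.67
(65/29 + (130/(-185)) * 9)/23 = -4381/24679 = -0.18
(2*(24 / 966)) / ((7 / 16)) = 128 / 1127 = 0.11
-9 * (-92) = 828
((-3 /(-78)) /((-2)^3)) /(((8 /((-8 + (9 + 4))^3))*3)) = -125 /4992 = -0.03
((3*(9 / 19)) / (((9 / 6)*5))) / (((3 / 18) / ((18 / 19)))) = 1944 / 1805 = 1.08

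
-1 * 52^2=-2704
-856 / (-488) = 107 / 61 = 1.75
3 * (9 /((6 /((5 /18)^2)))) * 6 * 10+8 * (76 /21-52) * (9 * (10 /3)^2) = -541575 /14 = -38683.93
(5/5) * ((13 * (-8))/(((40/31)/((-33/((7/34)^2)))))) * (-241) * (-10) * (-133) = -140791831752/7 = -20113118821.71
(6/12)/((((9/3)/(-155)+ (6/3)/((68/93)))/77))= 202895/14313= 14.18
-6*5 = -30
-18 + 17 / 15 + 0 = -253 / 15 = -16.87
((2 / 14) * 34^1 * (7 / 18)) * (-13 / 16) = -221 / 144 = -1.53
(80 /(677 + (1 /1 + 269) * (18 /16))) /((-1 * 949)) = -320 /3722927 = -0.00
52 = 52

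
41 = 41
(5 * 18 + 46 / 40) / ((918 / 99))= 20053 / 2040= 9.83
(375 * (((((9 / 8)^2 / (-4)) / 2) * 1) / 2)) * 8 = -30375 / 128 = -237.30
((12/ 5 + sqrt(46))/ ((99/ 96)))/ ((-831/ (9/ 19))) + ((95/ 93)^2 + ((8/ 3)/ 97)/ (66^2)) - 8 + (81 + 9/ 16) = 9566069414148169/ 128223495916560 - 32* sqrt(46)/ 57893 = 74.60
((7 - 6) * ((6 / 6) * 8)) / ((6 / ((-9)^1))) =-12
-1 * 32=-32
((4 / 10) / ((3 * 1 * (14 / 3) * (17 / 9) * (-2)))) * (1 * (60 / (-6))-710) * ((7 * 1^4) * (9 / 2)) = 2916 / 17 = 171.53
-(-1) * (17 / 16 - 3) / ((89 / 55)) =-1705 / 1424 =-1.20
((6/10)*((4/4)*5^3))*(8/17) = 600/17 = 35.29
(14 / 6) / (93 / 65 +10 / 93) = 14105 / 9299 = 1.52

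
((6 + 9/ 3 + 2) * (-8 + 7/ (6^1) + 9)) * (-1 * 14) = -1001/ 3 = -333.67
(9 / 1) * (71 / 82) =7.79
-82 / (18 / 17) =-77.44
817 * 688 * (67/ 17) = 2215319.53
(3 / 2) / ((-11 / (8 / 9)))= -4 / 33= -0.12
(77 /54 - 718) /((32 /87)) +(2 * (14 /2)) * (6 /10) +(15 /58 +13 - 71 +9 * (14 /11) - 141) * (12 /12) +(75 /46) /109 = -4899105179459 /2303231040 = -2127.06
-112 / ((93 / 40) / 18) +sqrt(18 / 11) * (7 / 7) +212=-20308 / 31 +3 * sqrt(22) / 11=-653.82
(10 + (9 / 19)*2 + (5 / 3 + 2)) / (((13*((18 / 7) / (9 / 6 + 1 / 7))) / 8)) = 38318 / 6669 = 5.75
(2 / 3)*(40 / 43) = 80 / 129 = 0.62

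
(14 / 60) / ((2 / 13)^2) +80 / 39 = 6193 / 520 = 11.91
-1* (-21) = 21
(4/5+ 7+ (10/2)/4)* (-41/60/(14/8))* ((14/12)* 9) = -37.10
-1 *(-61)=61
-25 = -25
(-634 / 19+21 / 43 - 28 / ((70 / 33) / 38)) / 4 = -2183351 / 16340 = -133.62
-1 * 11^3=-1331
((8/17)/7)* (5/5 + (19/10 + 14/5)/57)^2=761378/9665775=0.08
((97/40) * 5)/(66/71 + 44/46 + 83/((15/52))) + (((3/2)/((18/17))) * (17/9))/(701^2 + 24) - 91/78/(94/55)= -22678008078384277/35392724660224800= -0.64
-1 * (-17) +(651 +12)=680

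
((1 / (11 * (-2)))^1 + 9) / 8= 197 / 176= 1.12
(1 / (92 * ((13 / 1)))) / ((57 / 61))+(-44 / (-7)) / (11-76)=-228601 / 2386020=-0.10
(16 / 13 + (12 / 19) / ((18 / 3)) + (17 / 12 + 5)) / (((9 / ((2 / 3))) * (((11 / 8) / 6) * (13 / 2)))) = 33424 / 86697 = 0.39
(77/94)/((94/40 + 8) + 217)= 770/213709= 0.00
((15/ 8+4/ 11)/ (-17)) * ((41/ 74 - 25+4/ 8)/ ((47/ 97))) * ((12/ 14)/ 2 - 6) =-330146193/ 9105404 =-36.26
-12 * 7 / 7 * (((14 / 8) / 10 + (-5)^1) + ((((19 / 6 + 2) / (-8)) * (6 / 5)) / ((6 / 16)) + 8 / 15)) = 763 / 10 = 76.30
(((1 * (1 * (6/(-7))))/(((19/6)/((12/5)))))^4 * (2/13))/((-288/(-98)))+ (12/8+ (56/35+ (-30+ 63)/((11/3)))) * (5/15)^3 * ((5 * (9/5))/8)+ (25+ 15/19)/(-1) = -62948177123791/2490434310000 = -25.28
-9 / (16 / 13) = -117 / 16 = -7.31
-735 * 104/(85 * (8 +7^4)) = -0.37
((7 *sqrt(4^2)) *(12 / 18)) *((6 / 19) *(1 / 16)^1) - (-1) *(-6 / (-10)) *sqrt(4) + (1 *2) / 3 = 637 / 285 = 2.24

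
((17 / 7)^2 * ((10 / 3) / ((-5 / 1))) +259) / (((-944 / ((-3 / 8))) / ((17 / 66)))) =637415 / 24423168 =0.03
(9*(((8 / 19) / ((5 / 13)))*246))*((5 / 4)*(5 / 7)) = 287820 / 133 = 2164.06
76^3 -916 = 438060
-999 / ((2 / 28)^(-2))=-999 / 196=-5.10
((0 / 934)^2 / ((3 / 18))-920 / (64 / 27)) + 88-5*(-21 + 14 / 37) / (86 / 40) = -3209591 / 12728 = -252.17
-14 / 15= -0.93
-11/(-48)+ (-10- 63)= -3493/48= -72.77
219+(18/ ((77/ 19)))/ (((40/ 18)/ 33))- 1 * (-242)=36887/ 70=526.96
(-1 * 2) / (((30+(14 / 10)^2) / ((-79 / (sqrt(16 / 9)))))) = 3.71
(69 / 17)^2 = 16.47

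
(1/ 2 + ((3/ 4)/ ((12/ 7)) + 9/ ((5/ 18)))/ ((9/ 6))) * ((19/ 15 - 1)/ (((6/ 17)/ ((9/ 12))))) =45679/ 3600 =12.69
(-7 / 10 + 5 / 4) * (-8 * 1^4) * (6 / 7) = -132 / 35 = -3.77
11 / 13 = 0.85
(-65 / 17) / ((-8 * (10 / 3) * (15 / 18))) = 117 / 680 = 0.17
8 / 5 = 1.60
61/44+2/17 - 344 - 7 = -261423/748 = -349.50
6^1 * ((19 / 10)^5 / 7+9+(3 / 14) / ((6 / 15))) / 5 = 27453297 / 1750000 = 15.69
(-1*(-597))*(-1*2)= -1194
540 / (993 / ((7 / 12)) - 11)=3780 / 11839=0.32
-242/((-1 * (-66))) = -11/3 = -3.67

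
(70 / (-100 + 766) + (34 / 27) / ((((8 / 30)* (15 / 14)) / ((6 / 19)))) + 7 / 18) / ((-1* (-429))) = 23863 / 5428566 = 0.00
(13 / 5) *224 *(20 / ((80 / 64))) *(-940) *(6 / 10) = -26277888 / 5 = -5255577.60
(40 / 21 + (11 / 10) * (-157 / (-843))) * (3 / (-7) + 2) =1369379 / 413070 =3.32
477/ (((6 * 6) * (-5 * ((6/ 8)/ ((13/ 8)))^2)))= -8957/ 720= -12.44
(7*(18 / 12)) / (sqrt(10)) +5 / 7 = 5 / 7 +21*sqrt(10) / 20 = 4.03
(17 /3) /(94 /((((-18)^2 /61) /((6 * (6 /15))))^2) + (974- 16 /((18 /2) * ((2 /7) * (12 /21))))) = 103275 /17902474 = 0.01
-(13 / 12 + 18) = -229 / 12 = -19.08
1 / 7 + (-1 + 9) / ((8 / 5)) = 36 / 7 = 5.14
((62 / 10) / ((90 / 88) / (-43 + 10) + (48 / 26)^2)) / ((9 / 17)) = 43106492 / 12431205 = 3.47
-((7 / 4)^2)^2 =-2401 / 256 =-9.38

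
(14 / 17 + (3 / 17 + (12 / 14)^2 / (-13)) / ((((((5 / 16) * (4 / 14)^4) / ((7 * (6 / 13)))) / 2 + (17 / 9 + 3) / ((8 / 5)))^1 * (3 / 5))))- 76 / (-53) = 10061440758 / 4331385409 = 2.32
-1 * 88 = -88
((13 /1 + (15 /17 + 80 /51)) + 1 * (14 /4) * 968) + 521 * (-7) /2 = 161155 /102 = 1579.95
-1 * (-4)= 4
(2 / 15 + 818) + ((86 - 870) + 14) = 722 / 15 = 48.13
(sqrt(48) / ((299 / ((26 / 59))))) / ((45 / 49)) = 392 * sqrt(3) / 61065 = 0.01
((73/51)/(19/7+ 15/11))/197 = 5621/3154758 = 0.00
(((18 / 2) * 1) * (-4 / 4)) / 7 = -1.29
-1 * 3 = -3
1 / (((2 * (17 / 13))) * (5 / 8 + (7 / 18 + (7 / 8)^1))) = 117 / 578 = 0.20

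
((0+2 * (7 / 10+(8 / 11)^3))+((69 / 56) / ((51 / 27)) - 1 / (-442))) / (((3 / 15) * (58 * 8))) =232584467 / 7643219584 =0.03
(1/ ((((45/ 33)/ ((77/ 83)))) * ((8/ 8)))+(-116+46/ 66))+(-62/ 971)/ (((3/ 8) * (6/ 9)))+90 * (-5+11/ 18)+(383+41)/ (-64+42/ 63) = -130516808791/ 252659055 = -516.57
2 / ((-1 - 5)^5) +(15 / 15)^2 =3887 / 3888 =1.00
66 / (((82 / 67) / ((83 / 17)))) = 183513 / 697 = 263.29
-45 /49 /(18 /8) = -20 /49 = -0.41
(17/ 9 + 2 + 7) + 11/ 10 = 1079/ 90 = 11.99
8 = 8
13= 13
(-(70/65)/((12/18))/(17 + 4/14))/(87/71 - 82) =10437/9021155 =0.00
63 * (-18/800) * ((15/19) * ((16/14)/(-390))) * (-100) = -81/247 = -0.33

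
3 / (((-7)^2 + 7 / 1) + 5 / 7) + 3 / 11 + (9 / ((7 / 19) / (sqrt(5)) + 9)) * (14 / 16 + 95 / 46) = 383657609223 / 117440438368 - 647577 * sqrt(5) / 26892704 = 3.21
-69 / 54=-23 / 18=-1.28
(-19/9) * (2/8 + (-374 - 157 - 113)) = 48925/36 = 1359.03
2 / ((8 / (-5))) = -5 / 4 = -1.25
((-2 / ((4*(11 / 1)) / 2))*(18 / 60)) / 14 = -3 / 1540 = -0.00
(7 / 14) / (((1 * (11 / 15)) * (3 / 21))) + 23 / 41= 4811 / 902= 5.33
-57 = -57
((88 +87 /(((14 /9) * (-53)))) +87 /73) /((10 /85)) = 81158051 /108332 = 749.16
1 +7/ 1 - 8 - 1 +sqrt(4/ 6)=-1 +sqrt(6)/ 3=-0.18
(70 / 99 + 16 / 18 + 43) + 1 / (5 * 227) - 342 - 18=-35440276 / 112365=-315.40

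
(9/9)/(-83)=-1/83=-0.01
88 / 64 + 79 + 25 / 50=647 / 8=80.88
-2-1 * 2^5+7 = -27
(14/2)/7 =1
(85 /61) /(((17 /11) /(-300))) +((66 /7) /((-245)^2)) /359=-2488906608474 /9201412325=-270.49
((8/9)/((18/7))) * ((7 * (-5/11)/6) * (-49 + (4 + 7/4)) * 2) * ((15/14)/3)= 30275/5346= 5.66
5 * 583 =2915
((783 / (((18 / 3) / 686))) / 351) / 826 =1421 / 4602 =0.31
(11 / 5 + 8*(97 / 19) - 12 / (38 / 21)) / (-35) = -3459 / 3325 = -1.04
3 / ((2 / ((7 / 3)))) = 7 / 2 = 3.50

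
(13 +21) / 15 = 34 / 15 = 2.27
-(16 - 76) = 60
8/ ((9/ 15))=40/ 3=13.33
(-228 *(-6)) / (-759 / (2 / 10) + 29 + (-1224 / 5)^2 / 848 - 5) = -201400 / 544771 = -0.37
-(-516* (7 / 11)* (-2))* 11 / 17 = -7224 / 17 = -424.94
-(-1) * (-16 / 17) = -16 / 17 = -0.94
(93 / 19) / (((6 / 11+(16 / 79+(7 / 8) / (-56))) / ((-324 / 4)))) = -541.36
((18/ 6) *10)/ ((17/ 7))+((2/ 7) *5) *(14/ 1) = 550/ 17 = 32.35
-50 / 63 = -0.79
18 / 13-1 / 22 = 383 / 286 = 1.34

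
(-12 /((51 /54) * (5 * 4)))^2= 2916 /7225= 0.40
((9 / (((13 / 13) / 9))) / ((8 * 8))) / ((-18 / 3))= -27 / 128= -0.21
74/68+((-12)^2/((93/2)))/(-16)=943/1054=0.89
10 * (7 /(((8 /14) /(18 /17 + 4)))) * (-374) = -231770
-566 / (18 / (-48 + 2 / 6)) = 40469 / 27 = 1498.85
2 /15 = 0.13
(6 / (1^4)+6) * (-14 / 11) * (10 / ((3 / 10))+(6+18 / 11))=-75712 / 121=-625.72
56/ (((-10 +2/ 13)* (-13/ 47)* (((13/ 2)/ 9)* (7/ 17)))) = 69.14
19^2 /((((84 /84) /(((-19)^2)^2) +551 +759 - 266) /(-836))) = -39330356516 /136055125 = -289.08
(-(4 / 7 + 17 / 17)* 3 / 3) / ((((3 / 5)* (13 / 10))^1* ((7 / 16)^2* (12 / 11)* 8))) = -48400 / 40131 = -1.21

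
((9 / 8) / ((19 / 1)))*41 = 369 / 152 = 2.43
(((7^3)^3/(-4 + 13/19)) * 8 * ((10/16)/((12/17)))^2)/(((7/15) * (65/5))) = -565259326625/44928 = -12581448.69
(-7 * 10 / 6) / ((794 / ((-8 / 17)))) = 140 / 20247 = 0.01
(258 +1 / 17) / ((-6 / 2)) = -86.02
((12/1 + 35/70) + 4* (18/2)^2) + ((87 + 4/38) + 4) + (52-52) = 16249/38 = 427.61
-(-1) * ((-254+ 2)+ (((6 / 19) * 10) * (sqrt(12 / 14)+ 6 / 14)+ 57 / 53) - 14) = -1857913 / 7049+ 60 * sqrt(42) / 133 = -260.65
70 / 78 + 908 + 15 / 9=910.56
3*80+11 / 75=18011 / 75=240.15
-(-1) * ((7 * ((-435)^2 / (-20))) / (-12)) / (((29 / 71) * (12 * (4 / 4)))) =1126.02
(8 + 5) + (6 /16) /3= 105 /8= 13.12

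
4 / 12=1 / 3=0.33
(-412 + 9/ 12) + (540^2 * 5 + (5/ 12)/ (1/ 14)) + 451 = 17496547/ 12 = 1458045.58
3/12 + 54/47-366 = -68545/188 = -364.60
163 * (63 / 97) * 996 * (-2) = -20455848 / 97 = -210885.03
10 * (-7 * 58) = -4060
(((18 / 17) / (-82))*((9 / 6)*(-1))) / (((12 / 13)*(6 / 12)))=117 / 2788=0.04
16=16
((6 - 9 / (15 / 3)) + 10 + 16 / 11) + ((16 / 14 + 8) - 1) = 9162 / 385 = 23.80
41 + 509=550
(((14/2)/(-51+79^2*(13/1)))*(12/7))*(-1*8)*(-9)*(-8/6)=-0.01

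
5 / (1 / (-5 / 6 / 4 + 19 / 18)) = 4.24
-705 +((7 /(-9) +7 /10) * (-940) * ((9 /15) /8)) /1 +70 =-629.52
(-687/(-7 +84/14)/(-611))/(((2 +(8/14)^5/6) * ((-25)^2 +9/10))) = -173196135/193801466573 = -0.00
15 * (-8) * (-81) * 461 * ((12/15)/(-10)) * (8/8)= -1792368/5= -358473.60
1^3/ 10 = 1/ 10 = 0.10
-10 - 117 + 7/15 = -1898/15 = -126.53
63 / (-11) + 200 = 2137 / 11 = 194.27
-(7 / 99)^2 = -49 / 9801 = -0.00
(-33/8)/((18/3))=-11/16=-0.69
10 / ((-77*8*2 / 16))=-10 / 77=-0.13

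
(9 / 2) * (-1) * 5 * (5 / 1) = -225 / 2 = -112.50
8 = 8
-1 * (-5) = 5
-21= -21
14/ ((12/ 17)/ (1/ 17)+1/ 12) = 168/ 145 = 1.16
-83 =-83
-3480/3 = -1160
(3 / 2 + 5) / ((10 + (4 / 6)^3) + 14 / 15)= 1755 / 3032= 0.58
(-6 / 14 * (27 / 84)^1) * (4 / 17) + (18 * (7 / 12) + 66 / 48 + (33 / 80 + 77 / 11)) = 1283159 / 66640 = 19.26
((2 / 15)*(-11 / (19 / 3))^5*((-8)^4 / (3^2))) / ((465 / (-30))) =23747936256 / 383795345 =61.88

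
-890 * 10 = -8900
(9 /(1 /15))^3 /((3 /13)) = 10661625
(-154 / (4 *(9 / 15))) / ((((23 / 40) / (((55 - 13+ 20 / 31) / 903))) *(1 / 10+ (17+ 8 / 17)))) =-247214000 / 824205897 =-0.30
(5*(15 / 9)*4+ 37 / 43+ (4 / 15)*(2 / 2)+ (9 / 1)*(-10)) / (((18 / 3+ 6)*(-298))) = 11941 / 768840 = 0.02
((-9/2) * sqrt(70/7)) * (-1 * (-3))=-27 * sqrt(10)/2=-42.69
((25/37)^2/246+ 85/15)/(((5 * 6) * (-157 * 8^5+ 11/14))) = -4454359/121279142125110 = -0.00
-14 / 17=-0.82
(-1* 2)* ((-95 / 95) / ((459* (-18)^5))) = -1 / 433655856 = -0.00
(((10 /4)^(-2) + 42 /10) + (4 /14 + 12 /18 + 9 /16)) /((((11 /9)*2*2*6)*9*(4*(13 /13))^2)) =49349 /35481600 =0.00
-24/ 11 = -2.18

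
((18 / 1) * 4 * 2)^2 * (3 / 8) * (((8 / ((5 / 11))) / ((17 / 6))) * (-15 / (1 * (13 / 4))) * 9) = -443418624 / 221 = -2006419.11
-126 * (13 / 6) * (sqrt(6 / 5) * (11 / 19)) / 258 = -1001 * sqrt(30) / 8170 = -0.67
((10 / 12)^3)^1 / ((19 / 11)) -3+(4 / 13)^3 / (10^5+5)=-800992926763 / 300564627480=-2.66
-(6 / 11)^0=-1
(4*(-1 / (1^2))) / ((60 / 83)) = -83 / 15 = -5.53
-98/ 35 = -14/ 5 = -2.80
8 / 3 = 2.67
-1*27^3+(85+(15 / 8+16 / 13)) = -2037869 / 104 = -19594.89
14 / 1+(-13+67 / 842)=909 / 842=1.08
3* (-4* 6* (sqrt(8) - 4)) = 288 - 144* sqrt(2) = 84.35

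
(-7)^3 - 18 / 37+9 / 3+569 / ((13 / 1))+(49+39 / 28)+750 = 6783503 / 13468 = 503.68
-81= -81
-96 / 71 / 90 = -16 / 1065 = -0.02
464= 464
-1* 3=-3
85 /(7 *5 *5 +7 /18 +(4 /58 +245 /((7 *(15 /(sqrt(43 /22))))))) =8940368646 /18448419673 - 5404266 *sqrt(946) /18448419673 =0.48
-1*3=-3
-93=-93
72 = 72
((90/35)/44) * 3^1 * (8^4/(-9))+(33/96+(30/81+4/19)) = -99691121/1264032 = -78.87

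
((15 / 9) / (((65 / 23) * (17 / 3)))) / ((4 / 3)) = 69 / 884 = 0.08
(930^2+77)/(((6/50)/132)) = 951474700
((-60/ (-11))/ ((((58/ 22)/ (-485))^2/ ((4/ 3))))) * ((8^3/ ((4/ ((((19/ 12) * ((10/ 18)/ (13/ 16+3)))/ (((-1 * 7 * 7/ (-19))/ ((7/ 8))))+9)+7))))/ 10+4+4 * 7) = 567509691161600/ 9695889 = 58530959.99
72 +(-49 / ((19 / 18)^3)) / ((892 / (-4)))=110413872 / 1529557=72.19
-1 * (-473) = 473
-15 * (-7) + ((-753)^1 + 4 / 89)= -57668 / 89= -647.96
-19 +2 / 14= -132 / 7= -18.86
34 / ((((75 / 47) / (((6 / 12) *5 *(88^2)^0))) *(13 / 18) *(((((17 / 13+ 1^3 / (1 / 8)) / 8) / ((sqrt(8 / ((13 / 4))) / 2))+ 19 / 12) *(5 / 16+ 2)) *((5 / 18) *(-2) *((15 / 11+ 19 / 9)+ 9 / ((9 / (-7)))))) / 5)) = 26.55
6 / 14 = 3 / 7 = 0.43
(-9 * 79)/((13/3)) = -2133/13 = -164.08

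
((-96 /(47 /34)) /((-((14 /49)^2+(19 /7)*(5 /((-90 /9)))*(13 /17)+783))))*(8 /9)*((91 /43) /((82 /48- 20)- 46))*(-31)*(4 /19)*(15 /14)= 93501571072 /5146365957363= 0.02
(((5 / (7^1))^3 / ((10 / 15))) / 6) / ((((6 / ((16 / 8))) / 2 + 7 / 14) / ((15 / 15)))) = 125 / 2744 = 0.05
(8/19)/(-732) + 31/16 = 107755/55632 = 1.94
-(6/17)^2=-0.12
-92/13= -7.08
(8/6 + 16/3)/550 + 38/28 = 3163/2310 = 1.37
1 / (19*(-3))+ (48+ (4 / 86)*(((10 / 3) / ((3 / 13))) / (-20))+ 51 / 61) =21881651 / 448533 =48.78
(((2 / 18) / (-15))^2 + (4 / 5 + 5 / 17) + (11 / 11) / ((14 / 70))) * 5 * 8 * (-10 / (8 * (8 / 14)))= -13216889 / 24786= -533.24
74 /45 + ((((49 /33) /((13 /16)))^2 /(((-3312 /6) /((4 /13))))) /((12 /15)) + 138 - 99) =33546974437 /825423885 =40.64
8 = 8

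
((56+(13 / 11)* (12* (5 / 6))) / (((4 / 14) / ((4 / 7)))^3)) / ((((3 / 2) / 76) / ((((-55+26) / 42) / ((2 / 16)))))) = -105227776 / 693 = -151843.83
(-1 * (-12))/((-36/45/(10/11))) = -150/11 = -13.64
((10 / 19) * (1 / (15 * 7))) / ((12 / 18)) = 1 / 133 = 0.01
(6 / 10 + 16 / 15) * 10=50 / 3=16.67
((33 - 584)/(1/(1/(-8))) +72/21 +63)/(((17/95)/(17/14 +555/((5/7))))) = 7842384425/13328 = 588414.20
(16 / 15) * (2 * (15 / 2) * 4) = 64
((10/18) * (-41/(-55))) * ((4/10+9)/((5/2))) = 3854/2475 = 1.56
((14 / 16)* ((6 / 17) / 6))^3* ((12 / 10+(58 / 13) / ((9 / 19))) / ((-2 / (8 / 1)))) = -532679 / 91971360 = -0.01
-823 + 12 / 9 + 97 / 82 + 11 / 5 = -1006489 / 1230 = -818.28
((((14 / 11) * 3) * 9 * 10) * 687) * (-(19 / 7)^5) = -34780326.64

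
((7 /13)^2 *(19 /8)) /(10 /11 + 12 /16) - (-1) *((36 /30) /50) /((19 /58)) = 28615651 /58600750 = 0.49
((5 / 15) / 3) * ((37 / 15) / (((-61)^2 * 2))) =37 / 1004670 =0.00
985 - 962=23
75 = 75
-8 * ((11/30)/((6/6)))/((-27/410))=3608/81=44.54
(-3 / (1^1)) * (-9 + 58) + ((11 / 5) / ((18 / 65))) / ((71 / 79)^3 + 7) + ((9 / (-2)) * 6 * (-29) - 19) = 42375302081 / 68565312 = 618.03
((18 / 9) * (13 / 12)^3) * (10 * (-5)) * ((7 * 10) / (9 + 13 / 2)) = -1922375 / 3348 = -574.19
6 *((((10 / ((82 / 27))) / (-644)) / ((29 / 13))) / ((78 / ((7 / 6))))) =-45 / 218776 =-0.00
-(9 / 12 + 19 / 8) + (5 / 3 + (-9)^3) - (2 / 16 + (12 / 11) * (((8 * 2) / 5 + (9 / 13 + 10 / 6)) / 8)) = -6274909 / 8580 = -731.34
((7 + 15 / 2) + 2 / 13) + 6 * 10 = 1941 / 26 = 74.65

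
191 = 191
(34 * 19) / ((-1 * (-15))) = 646 / 15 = 43.07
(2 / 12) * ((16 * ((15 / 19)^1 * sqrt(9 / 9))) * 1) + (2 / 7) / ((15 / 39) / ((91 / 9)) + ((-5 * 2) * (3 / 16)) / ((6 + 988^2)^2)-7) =2.06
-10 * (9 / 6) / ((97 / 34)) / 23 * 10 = -5100 / 2231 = -2.29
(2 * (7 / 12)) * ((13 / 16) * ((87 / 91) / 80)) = 29 / 2560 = 0.01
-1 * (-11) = 11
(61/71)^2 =3721/5041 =0.74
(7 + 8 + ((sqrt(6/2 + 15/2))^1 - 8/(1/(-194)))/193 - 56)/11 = -6361/2123 + sqrt(42)/4246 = -2.99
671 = 671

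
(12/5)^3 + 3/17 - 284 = -573749/2125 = -270.00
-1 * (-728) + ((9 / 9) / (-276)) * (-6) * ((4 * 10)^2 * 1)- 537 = 5193 / 23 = 225.78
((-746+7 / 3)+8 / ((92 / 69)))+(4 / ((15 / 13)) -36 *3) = -4211 / 5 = -842.20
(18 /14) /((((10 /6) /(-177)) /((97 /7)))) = -463563 /245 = -1892.09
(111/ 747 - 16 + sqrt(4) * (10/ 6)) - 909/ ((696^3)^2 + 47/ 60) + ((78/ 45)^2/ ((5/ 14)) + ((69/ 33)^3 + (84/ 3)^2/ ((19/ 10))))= 6726657701394610807499923821676/ 16105305202351474612861697625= 417.67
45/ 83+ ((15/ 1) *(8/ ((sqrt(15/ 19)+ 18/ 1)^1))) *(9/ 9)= 1227555/ 169901 - 40 *sqrt(285)/ 2047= 6.90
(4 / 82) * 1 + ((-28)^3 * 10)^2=48189030400.05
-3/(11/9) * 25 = -675/11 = -61.36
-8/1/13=-8/13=-0.62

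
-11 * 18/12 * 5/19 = -165/38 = -4.34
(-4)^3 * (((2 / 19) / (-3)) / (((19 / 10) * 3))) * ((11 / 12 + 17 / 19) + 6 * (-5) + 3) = -1837760 / 185193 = -9.92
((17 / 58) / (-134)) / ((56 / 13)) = -0.00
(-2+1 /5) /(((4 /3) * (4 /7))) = -189 /80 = -2.36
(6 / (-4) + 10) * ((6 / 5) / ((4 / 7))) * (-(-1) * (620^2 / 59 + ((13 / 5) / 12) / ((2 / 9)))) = 5490053457 / 47200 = 116314.69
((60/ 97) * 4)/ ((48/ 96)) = 480/ 97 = 4.95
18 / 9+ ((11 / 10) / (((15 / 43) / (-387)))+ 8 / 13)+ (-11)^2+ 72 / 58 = -20649859 / 18850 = -1095.48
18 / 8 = 9 / 4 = 2.25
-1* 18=-18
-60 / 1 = -60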